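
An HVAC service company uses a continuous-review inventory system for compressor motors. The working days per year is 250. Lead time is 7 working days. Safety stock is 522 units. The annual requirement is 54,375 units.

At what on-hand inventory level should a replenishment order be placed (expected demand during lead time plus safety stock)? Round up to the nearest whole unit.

Daily demand d = 54,375 / 250 = 217.500 units/day
Demand during lead time = 217.500 × 7 = 1,522.50
Reorder point = 1,522.50 + 522 = 2,044.50 → round up

2,045 units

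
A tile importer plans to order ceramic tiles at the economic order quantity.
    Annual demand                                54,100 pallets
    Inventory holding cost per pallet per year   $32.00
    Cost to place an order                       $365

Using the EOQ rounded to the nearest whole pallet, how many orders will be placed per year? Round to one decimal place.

48.7 orders per year

EOQ = √(2DS/H) = √(2 × 54,100 × 365 / 32)
    = √(1,234,156.25) ≈ 1,110.93 → Q = 1,111
Orders per year = D/Q = 54,100 / 1,111 = 48.695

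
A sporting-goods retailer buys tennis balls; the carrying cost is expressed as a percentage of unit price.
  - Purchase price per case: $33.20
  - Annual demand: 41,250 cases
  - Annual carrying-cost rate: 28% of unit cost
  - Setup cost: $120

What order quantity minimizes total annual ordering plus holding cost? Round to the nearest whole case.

Holding cost per case per year: H = 28% × $33.2 = $9.2960
2DS/H = 2·41,250·120/9.296 = 1,064,974.18
EOQ = √1,064,974.18 ≈ 1,031.98

1,032 cases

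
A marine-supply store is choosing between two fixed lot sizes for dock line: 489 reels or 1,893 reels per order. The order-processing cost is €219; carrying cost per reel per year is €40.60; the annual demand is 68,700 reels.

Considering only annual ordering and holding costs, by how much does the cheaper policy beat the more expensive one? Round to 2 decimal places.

Annual cost at Q: ordering D·S/Q plus holding Q·H/2.
TC(489) = (68,700/489)×219 + (489/2)×40.6 = €40,694.18
TC(1,893) = (68,700/1,893)×219 + (1,893/2)×40.6 = €46,375.76
Lots of 489 are cheaper by €5,681.58.

€5,681.58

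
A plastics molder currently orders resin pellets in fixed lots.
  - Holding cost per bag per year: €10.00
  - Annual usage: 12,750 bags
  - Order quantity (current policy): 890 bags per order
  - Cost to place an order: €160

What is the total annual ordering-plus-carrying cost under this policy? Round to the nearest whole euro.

€6,742

Orders/yr = 12,750/890 = 14.326; ordering cost = 14.326 × €160 = €2,292.13
Average inventory = 890/2 = 445; holding cost = 445 × €10 = €4,450.00
Total = €2,292.13 + €4,450.00 = €6,742.13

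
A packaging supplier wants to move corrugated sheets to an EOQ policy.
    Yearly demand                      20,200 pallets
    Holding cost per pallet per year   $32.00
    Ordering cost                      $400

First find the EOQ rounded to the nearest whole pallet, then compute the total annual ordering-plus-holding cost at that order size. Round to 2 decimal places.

$22,740.28

Q* = √(2·D·S / H) = √(2·20,200·400 / 32) = √505,000.0 ≈ 710.63 → Q = 711 pallets
Orders/yr = 20,200/711 = 28.411; ordering cost = 28.411 × $400 = $11,364.28
Average inventory = 711/2 = 355.5; holding cost = 355.5 × $32 = $11,376.00
Total = $11,364.28 + $11,376.00 = $22,740.28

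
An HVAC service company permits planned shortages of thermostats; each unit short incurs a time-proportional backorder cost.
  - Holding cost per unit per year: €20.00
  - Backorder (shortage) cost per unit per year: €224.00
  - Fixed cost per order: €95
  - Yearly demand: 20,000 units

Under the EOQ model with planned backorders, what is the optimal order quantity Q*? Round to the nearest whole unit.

Q* = √(2DS/H) · √((H + b)/b)
   = √(2 × 20,000 × 95 / 20) · √((20 + 224) / 224)
   = 435.890 × 1.0437 ≈ 454.93

455 units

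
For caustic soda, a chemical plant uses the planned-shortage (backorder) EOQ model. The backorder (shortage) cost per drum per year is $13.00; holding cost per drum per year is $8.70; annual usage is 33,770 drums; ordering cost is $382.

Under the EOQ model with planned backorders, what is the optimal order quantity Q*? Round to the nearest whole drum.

Q* = √(2DS/H) · √((H + b)/b)
   = √(2 × 33,770 × 382 / 8.7) · √((8.7 + 13) / 13)
   = 1,722.077 × 1.2920 ≈ 2,224.90

2,225 drums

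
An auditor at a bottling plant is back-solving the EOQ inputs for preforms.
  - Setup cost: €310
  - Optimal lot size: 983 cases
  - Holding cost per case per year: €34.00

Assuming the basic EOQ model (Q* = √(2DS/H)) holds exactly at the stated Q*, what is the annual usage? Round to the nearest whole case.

52,990 cases per year

Since Q* = (2DS/H)^½, squaring gives Q*²·H = 2DS.
D = Q²H / (2S) = 983² × 34 / (2 × 310) = 52,990.04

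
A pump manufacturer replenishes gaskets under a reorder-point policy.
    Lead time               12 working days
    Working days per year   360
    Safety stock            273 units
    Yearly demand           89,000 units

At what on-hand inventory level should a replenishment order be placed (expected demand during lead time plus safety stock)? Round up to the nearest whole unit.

Daily demand d = 89,000 / 360 = 247.222 units/day
Demand during lead time = 247.222 × 12 = 2,966.67
Reorder point = 2,966.67 + 273 = 3,239.67 → round up

3,240 units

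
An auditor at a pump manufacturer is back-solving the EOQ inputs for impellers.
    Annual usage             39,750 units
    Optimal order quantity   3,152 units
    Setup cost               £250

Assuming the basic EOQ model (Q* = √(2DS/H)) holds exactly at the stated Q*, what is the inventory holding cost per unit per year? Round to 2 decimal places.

£2.00

Since Q* = (2DS/H)^½, squaring gives Q*²·H = 2DS.
H = 2DS / Q² = 2 × 39,750 × 250 / 3,152² = 2.0005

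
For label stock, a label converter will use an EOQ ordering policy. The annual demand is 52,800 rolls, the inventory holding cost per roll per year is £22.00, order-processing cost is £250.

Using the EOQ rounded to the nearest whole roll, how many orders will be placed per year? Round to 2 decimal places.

Q* = √(2·D·S / H) = √(2·52,800·250 / 22) = √1,200,000.0 ≈ 1,095.45 → Q = 1,095
Orders per year = D/Q = 52,800 / 1,095 = 48.219

48.22 orders per year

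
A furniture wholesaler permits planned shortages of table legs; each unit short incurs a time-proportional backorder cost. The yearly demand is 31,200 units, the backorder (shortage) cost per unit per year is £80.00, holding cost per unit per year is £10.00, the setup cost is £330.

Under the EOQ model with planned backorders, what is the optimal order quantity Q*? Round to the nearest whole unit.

1,522 units

Basic EOQ = √(2·31,200·330/10) = 1,434.991
Backorder adjustment √((H+b)/b) = √((10+80)/80) = 1.0607
Q* = 1,434.991 × 1.0607 ≈ 1,522.04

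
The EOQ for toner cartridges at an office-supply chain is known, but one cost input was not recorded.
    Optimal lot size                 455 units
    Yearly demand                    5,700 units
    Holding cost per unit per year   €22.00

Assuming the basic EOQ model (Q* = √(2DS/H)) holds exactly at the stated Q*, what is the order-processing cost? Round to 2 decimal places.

From Q* = √(2DS/H) ⇒ Q*² = 2DS/H.
S = Q²H / (2D) = 455² × 22 / (2 × 5,700) = 399.5219

€399.52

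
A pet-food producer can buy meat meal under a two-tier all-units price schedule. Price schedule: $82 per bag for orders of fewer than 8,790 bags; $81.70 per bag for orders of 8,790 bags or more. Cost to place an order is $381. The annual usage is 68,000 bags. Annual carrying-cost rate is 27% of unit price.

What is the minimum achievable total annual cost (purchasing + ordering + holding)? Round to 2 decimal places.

$5,609,870.43

H₁ = 27%×$82 = $22.1400;  H₂ = 27%×$81.70 = $22.0590
EOQ₁ = √(2×68,000×381/22.1400) = 1,529.83  (< 8,790, feasible at tier 1)
EOQ₂ = √(2×68,000×381/22.0590) = 1,532.64  (< 8,790 → use Q = 8,790 at tier-2 price)
TC(tier 1 (EOQ₁), Q≈1,529.8) = $5,609,870.43
TC(tier 2, Q≈8,790.0) = $5,655,496.75
Minimum at tier 1 (EOQ₁): $5,609,870.43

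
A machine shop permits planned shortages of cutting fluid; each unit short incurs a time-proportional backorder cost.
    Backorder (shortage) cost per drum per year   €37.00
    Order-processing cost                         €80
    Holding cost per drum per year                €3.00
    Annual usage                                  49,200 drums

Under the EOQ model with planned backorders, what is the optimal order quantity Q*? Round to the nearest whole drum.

Q* = √(2DS/H) · √((H + b)/b)
   = √(2 × 49,200 × 80 / 3) · √((3 + 37) / 37)
   = 1,619.877 × 1.0398 ≈ 1,684.27

1,684 drums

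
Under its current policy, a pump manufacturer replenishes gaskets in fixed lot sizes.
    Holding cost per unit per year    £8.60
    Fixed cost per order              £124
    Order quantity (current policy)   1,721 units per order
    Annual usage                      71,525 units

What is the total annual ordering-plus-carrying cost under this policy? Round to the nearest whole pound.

Annual ordering cost = (D/Q)·S = (71,525/1,721) × 124 = £5,153.46
Annual holding cost  = (Q/2)·H = (1,721/2) × 8.6 = £7,400.30
Total = £5,153.46 + £7,400.30 = £12,553.76

£12,554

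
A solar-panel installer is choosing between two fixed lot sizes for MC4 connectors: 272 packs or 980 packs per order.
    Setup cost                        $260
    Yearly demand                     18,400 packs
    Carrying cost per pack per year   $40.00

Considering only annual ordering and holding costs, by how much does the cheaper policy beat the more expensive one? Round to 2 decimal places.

$1,453.40

For each Q, cost = (D/Q)·S + (Q/2)·H.
TC(272) = (18,400/272)×260 + (272/2)×40 = $23,028.24
TC(980) = (18,400/980)×260 + (980/2)×40 = $24,481.63
|ΔTC| = |$23,028.24 − $24,481.63| = $1,453.40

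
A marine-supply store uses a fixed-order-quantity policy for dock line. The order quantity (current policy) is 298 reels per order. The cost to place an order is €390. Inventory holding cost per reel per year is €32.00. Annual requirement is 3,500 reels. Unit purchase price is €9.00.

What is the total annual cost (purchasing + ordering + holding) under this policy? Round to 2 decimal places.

€40,848.54

Orders/yr = 3,500/298 = 11.745; ordering cost = 11.745 × €390 = €4,580.54
Average inventory = 298/2 = 149; holding cost = 149 × €32 = €4,768.00
Purchase cost = D·C = 3,500 × 9 = €31,500.00
Total = €4,580.54 + €4,768.00 + €31,500.00 = €40,848.54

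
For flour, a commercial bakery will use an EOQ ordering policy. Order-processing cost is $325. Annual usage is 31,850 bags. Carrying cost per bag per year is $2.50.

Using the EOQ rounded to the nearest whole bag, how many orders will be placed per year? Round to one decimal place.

Q* = √(2·D·S / H) = √(2·31,850·325 / 2.5) = √8,281,000.0 ≈ 2,877.67 → Q = 2,878
Orders per year = D/Q = 31,850 / 2,878 = 11.067

11.1 orders per year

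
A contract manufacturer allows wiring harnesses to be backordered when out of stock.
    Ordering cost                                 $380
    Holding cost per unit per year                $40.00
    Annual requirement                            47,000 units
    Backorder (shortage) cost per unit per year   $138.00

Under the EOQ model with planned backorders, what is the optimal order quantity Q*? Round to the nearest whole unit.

Q* = √(2DS/H) · √((H + b)/b)
   = √(2 × 47,000 × 380 / 40) · √((40 + 138) / 138)
   = 944.987 × 1.1357 ≈ 1,073.24

1,073 units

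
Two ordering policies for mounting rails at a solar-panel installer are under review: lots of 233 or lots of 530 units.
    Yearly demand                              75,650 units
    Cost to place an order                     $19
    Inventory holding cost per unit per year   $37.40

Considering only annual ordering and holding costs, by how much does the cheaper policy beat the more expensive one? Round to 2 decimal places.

TC(Q) = (D/Q)S + (Q/2)H
TC(233) = (75,650/233)×19 + (233/2)×37.4 = $10,525.98
TC(530) = (75,650/530)×19 + (530/2)×37.4 = $12,622.98
Lots of 233 are cheaper by $2,097.00.

$2,097.00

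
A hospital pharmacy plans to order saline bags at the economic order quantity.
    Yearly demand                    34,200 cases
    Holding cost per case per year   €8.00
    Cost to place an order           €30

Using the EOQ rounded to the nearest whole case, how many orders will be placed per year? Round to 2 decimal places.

2DS/H = 2·34,200·30/8 = 256,500.00
EOQ = √256,500.00 ≈ 506.46 → Q = 506
N = D/Q = 34,200/506 ≈ 67.589 orders/yr

67.59 orders per year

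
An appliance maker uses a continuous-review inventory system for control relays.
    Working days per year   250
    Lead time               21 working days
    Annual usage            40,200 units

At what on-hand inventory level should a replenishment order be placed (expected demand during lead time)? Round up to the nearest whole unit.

Daily demand d = 40,200 / 250 = 160.800 units/day
Demand during lead time = 160.800 × 21 = 3,376.80
Reorder point = 3,376.80 → round up

3,377 units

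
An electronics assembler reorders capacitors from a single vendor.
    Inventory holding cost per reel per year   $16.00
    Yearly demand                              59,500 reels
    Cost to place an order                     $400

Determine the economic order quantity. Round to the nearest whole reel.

1,725 reels

Optimal lot size Q* = (2 × 59,500 × $400 / $16)^½ ≈ 1,724.82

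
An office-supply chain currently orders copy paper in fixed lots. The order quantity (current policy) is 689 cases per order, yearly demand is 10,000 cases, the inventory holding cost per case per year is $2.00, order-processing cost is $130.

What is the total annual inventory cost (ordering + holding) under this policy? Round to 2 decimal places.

Annual ordering cost = (D/Q)·S = (10,000/689) × 130 = $1,886.79
Annual holding cost  = (Q/2)·H = (689/2) × 2 = $689.00
Total = $1,886.79 + $689.00 = $2,575.79

$2,575.79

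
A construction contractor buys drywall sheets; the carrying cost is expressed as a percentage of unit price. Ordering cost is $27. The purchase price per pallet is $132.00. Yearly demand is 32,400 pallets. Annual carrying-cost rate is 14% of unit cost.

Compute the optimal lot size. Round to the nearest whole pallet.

Carrying cost H = $132 × 14% = $18.4800/pallet/yr
Optimal lot size Q* = (2 × 32,400 × $27 / $18.48)^½ ≈ 307.69

308 pallets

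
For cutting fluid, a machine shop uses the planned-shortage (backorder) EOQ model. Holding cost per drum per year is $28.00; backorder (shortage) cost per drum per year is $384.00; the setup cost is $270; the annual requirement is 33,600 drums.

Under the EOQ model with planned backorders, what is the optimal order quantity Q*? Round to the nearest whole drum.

834 drums

Basic EOQ = √(2·33,600·270/28) = 804.984
Backorder adjustment √((H+b)/b) = √((28+384)/384) = 1.0358
Q* = 804.984 × 1.0358 ≈ 833.82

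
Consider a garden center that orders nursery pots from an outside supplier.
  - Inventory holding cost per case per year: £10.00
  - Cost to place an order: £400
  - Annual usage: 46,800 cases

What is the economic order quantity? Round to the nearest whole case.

2DS/H = 2·46,800·400/10 = 3,744,000.00
EOQ = √3,744,000.00 ≈ 1,934.94

1,935 cases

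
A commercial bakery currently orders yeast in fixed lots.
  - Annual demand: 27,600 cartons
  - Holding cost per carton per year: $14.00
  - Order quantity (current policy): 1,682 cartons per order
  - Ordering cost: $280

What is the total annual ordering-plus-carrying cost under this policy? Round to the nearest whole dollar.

$16,369

Ordering: D/Q × S = 27,600/1,682 × $280 = $4,594.53
Holding:  Q/2 × H = 1,682/2 × $14 = $11,774.00
Total = $4,594.53 + $11,774.00 = $16,368.53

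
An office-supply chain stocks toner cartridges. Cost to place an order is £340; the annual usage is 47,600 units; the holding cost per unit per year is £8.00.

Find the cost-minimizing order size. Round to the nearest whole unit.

2,011 units

EOQ = √(2DS/H) = √(2 × 47,600 × 340 / 8)
    = √(4,046,000.00) ≈ 2,011.47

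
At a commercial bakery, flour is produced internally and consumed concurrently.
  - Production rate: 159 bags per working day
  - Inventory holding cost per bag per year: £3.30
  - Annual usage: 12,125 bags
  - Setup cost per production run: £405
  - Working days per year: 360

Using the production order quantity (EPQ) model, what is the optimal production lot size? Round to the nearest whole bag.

1,943 bags

d = 12,125/360 = 33.6806 bags/day;  effective holding cost H(1 − d/p) = 3.3·(1 − 33.6806/159) = 2.60097
Q* = √(2DS / H_eff) = √(2·12,125·405 / 2.60097) ≈ 1,943.19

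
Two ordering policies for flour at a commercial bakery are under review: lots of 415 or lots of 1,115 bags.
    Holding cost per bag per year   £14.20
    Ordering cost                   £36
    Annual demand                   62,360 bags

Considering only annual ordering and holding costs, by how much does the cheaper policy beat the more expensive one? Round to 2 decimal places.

For each Q, cost = (D/Q)·S + (Q/2)·H.
TC(415) = (62,360/415)×36 + (415/2)×14.2 = £8,356.04
TC(1,115) = (62,360/1,115)×36 + (1,115/2)×14.2 = £9,929.92
|ΔTC| = |£8,356.04 − £9,929.92| = £1,573.87

£1,573.87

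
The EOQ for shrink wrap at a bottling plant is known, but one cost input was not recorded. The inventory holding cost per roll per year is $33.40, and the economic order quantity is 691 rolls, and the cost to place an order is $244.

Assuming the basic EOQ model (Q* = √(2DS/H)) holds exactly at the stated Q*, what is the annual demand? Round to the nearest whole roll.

32,680 rolls per year

Since Q* = (2DS/H)^½, squaring gives Q*²·H = 2DS.
D = Q²H / (2S) = 691² × 33.4 / (2 × 244) = 32,680.05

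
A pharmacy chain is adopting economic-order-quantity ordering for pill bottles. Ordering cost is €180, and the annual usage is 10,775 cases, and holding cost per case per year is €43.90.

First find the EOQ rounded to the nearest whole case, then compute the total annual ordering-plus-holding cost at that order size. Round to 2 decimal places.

Q* = √(2·D·S / H) = √(2·10,775·180 / 43.9) = √88,359.9 ≈ 297.25 → Q = 297 cases
Orders/yr = 10,775/297 = 36.279; ordering cost = 36.279 × €180 = €6,530.30
Average inventory = 297/2 = 148.5; holding cost = 148.5 × €43.9 = €6,519.15
Total = €6,530.30 + €6,519.15 = €13,049.45

€13,049.45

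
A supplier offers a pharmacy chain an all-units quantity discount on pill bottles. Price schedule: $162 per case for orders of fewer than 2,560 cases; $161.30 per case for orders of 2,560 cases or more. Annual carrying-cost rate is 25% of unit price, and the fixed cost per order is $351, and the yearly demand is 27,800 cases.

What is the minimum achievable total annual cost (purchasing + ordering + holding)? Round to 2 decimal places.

H₁ = 25%×$162 = $40.5000;  H₂ = 25%×$161.30 = $40.3250
EOQ₁ = √(2×27,800×351/40.5000) = 694.17  (< 2,560, feasible at tier 1)
EOQ₂ = √(2×27,800×351/40.3250) = 695.67  (< 2,560 → use Q = 2,560 at tier-2 price)
TC(tier 1 (EOQ₁), Q≈694.2) = $4,531,713.73
TC(tier 2, Q≈2,560.0) = $4,539,567.64
Minimum at tier 1 (EOQ₁): $4,531,713.73

$4,531,713.73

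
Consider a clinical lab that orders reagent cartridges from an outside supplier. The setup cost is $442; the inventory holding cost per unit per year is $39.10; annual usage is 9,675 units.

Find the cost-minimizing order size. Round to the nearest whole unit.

EOQ = √(2DS/H) = √(2 × 9,675 × 442 / 39.1)
    = √(218,739.13) ≈ 467.70

468 units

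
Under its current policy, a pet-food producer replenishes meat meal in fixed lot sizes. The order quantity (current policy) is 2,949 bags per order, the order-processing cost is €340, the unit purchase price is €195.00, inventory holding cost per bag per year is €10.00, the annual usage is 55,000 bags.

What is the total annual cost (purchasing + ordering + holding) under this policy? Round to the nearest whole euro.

Ordering: D/Q × S = 55,000/2,949 × €340 = €6,341.13
Holding:  Q/2 × H = 2,949/2 × €10 = €14,745.00
Purchase cost = D·C = 55,000 × 195 = €10,725,000.00
Total = €6,341.13 + €14,745.00 + €10,725,000.00 = €10,746,086.13

€10,746,086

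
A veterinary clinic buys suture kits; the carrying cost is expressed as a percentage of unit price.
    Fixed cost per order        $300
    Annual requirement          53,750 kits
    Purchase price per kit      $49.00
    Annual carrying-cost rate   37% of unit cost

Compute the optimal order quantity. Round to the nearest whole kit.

H = i·C = 0.37 × $49 = $18.1300 per kit-year
EOQ = √(2DS/H) = √(2 × 53,750 × 300 / 18.13)
    = √(1,778,819.64) ≈ 1,333.72

1,334 kits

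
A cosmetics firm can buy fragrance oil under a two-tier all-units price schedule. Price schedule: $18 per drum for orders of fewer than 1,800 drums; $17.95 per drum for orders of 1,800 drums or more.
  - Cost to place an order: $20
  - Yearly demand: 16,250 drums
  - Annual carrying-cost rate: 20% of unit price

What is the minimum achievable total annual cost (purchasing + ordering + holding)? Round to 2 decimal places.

$294,029.71

H₁ = 20%×$18 = $3.6000;  H₂ = 20%×$17.95 = $3.5900
EOQ₁ = √(2×16,250×20/3.6000) = 424.92  (< 1,800, feasible at tier 1)
EOQ₂ = √(2×16,250×20/3.5900) = 425.51  (< 1,800 → use Q = 1,800 at tier-2 price)
TC(tier 1 (EOQ₁), Q≈424.9) = $294,029.71
TC(tier 2, Q≈1,800.0) = $295,099.06
Minimum at tier 1 (EOQ₁): $294,029.71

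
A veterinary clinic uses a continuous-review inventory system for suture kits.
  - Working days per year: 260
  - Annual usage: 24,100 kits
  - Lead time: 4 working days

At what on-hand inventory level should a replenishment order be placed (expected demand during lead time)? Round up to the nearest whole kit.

Daily demand d = 24,100 / 260 = 92.692 kits/day
Demand during lead time = 92.692 × 4 = 370.77
Reorder point = 370.77 → round up

371 kits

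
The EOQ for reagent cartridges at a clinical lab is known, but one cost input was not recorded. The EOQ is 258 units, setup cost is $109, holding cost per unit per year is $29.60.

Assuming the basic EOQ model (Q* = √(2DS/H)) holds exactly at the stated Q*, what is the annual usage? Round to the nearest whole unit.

Since Q* = (2DS/H)^½, squaring gives Q*²·H = 2DS.
D = Q²H / (2S) = 258² × 29.6 / (2 × 109) = 9,038.05

9,038 units per year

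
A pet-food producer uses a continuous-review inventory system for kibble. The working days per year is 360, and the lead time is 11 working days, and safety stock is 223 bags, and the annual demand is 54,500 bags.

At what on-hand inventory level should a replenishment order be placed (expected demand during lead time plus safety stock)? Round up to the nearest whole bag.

1,889 bags

Daily demand d = 54,500 / 360 = 151.389 bags/day
Demand during lead time = 151.389 × 11 = 1,665.28
Reorder point = 1,665.28 + 223 = 1,888.28 → round up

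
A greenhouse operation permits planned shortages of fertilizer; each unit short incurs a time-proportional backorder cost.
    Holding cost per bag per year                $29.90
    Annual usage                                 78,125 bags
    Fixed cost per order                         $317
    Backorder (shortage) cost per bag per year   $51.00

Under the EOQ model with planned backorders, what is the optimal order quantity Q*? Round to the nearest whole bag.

Q* = √(2DS/H) · √((H + b)/b)
   = √(2 × 78,125 × 317 / 29.9) · √((29.9 + 51) / 51)
   = 1,287.076 × 1.2595 ≈ 1,621.04

1,621 bags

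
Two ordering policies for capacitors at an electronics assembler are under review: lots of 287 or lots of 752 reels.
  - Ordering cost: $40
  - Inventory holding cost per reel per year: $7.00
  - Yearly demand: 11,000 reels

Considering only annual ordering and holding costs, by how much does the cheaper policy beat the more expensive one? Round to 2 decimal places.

$679.51

Annual cost at Q: ordering D·S/Q plus holding Q·H/2.
TC(287) = (11,000/287)×40 + (287/2)×7 = $2,537.60
TC(752) = (11,000/752)×40 + (752/2)×7 = $3,217.11
Lots of 287 are cheaper by $679.51.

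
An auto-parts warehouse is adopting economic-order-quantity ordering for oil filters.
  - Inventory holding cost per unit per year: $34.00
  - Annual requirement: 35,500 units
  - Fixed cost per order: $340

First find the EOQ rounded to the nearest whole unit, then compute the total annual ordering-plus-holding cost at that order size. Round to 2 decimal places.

2DS/H = 2·35,500·340/34 = 710,000.00
EOQ = √710,000.00 ≈ 842.61 → Q = 843 units
Annual ordering cost = (D/Q)·S = (35,500/843) × 340 = $14,317.91
Annual holding cost  = (Q/2)·H = (843/2) × 34 = $14,331.00
Total = $14,317.91 + $14,331.00 = $28,648.91

$28,648.91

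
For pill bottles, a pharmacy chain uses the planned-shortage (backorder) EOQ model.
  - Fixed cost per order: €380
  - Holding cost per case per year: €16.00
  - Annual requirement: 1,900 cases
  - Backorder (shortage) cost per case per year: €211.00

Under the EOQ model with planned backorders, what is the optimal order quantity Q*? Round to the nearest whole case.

Basic EOQ = √(2·1,900·380/16) = 300.416
Backorder adjustment √((H+b)/b) = √((16+211)/211) = 1.0372
Q* = 300.416 × 1.0372 ≈ 311.60

312 cases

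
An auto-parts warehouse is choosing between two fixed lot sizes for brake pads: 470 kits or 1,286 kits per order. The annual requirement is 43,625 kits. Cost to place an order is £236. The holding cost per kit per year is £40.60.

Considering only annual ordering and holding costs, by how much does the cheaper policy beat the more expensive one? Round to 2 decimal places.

£2,665.31

For each Q, cost = (D/Q)·S + (Q/2)·H.
TC(470) = (43,625/470)×236 + (470/2)×40.6 = £31,446.32
TC(1,286) = (43,625/1,286)×236 + (1,286/2)×40.6 = £34,111.63
|ΔTC| = |£31,446.32 − £34,111.63| = £2,665.31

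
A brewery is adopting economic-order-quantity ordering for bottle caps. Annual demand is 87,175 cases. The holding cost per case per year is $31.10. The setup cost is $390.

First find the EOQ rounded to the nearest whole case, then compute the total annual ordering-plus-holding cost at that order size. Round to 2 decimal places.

$45,985.77

Optimal lot size Q* = (2 × 87,175 × $390 / $31.1)^½ ≈ 1,478.64 → Q = 1,479 cases
Ordering: D/Q × S = 87,175/1,479 × $390 = $22,987.32
Holding:  Q/2 × H = 1,479/2 × $31.1 = $22,998.45
Total = $22,987.32 + $22,998.45 = $45,985.77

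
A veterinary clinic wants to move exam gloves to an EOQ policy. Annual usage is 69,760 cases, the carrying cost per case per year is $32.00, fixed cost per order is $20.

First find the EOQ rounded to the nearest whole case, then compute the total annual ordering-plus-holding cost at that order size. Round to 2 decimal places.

2DS/H = 2·69,760·20/32 = 87,200.00
EOQ = √87,200.00 ≈ 295.30 → Q = 295 cases
Orders/yr = 69,760/295 = 236.475; ordering cost = 236.475 × $20 = $4,729.49
Average inventory = 295/2 = 147.5; holding cost = 147.5 × $32 = $4,720.00
Total = $4,729.49 + $4,720.00 = $9,449.49

$9,449.49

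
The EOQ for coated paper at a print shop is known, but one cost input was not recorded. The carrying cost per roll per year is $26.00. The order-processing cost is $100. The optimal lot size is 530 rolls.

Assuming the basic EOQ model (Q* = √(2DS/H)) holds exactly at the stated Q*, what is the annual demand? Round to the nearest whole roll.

From Q* = √(2DS/H) ⇒ Q*² = 2DS/H.
D = Q²H / (2S) = 530² × 26 / (2 × 100) = 36,517.00

36,517 rolls per year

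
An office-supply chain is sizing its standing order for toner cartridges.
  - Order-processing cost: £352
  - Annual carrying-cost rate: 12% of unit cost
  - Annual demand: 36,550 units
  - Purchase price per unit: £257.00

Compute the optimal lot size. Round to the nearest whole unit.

Holding cost per unit per year: H = 12% × £257 = £30.8400
Optimal lot size Q* = (2 × 36,550 × £352 / £30.84)^½ ≈ 913.42

913 units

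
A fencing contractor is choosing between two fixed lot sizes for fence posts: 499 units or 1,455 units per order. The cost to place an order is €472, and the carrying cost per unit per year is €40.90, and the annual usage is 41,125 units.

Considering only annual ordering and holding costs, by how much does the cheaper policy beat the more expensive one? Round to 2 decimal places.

€6,008.71

TC(Q) = (D/Q)S + (Q/2)H
TC(499) = (41,125/499)×472 + (499/2)×40.9 = €49,104.35
TC(1,455) = (41,125/1,455)×472 + (1,455/2)×40.9 = €43,095.64
Lots of 1,455 are cheaper by €6,008.71.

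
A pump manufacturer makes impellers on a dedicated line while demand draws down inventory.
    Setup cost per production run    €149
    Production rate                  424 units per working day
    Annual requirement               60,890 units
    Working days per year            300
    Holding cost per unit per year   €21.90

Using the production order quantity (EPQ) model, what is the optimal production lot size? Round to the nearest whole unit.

1,261 units

Daily demand d = 60,890/300 = 202.967; p = 424; 1 − d/p = 0.52131
EPQ = √(2DS / (H(1 − d/p)))
    = √(2 × 60,890 × 149 / (21.9 × 0.52131)) ≈ 1,260.70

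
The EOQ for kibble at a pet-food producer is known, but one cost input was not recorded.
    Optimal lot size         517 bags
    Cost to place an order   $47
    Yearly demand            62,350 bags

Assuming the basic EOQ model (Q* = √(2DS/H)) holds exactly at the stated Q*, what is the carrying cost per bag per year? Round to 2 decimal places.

Since Q* = (2DS/H)^½, squaring gives Q*²·H = 2DS.
H = 2DS / Q² = 2 × 62,350 × 47 / 517² = 21.9272

$21.93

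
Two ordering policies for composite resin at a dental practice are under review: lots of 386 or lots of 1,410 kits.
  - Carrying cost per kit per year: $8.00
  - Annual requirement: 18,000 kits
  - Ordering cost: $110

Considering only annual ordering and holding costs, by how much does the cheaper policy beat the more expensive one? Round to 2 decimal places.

$370.72

TC(Q) = (D/Q)S + (Q/2)H
TC(386) = (18,000/386)×110 + (386/2)×8 = $6,673.53
TC(1,410) = (18,000/1,410)×110 + (1,410/2)×8 = $7,044.26
Cheaper: Q = 386.  Difference = $370.72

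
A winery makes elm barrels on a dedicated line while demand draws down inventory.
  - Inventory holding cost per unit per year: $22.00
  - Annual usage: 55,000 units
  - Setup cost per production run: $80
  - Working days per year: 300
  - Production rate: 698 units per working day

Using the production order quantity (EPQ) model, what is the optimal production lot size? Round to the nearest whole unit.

Daily demand d = 55,000/300 = 183.333; p = 698; 1 − d/p = 0.73734
EPQ = √(2DS / (H(1 − d/p)))
    = √(2 × 55,000 × 80 / (22 × 0.73734)) ≈ 736.54

737 units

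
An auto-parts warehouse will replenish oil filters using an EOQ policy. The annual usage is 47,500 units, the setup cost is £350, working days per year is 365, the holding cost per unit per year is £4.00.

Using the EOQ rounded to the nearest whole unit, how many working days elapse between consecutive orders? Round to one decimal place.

22.2 days

Optimal lot size Q* = (2 × 47,500 × £350 / £4)^½ ≈ 2,883.14 → Q = 2,883 units
Cycle time = (working days × Q)/D = (365 × 2,883) / 47,500 = 22.154 days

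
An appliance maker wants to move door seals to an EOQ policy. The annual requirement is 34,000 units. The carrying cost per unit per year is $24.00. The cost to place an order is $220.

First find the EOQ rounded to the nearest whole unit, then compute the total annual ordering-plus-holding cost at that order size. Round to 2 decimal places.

$18,948.35

EOQ = √(2DS/H) = √(2 × 34,000 × 220 / 24)
    = √(623,333.33) ≈ 789.51 → Q = 790 units
Annual ordering cost = (D/Q)·S = (34,000/790) × 220 = $9,468.35
Annual holding cost  = (Q/2)·H = (790/2) × 24 = $9,480.00
Total = $9,468.35 + $9,480.00 = $18,948.35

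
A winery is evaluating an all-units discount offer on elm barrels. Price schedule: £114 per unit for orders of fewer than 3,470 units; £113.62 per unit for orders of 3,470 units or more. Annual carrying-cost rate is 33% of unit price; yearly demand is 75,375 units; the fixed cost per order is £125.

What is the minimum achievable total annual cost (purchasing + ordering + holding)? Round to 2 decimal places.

£8,619,375.21

H₁ = 33%×£114 = £37.6200;  H₂ = 33%×£113.62 = £37.4946
EOQ₁ = √(2×75,375×125/37.6200) = 707.74  (< 3,470, feasible at tier 1)
EOQ₂ = √(2×75,375×125/37.4946) = 708.92  (< 3,470 → use Q = 3,470 at tier-2 price)
TC(tier 1 (EOQ₁), Q≈707.7) = £8,619,375.21
TC(tier 2, Q≈3,470.0) = £8,631,875.87
Minimum at tier 1 (EOQ₁): £8,619,375.21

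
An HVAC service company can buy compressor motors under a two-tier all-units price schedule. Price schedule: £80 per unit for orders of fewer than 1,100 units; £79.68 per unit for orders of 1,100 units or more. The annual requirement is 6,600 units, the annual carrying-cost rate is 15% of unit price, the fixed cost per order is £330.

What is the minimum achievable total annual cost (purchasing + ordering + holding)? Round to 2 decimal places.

H₁ = 15%×£80 = £12.0000;  H₂ = 15%×£79.68 = £11.9520
EOQ₁ = √(2×6,600×330/12.0000) = 602.49  (< 1,100, feasible at tier 1)
EOQ₂ = √(2×6,600×330/11.9520) = 603.70  (< 1,100 → use Q = 1,100 at tier-2 price)
TC(tier 1 (EOQ₁), Q≈602.5) = £535,229.94
TC(tier 2, Q≈1,100.0) = £534,441.60
Minimum at tier 2: £534,441.60

£534,441.60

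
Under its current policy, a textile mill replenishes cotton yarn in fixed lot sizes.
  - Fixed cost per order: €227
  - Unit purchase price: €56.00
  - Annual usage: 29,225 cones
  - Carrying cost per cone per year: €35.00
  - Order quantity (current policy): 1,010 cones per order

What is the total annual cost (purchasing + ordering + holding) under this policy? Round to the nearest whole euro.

€1,660,843

Orders/yr = 29,225/1,010 = 28.936; ordering cost = 28.936 × €227 = €6,568.39
Average inventory = 1,010/2 = 505; holding cost = 505 × €35 = €17,675.00
Purchase cost = D·C = 29,225 × 56 = €1,636,600.00
Total = €6,568.39 + €17,675.00 + €1,636,600.00 = €1,660,843.39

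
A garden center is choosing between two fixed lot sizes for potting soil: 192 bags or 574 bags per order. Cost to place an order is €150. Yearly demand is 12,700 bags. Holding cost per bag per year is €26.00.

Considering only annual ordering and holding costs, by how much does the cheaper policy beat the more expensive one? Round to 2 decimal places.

€1,637.06

For each Q, cost = (D/Q)·S + (Q/2)·H.
TC(192) = (12,700/192)×150 + (192/2)×26 = €12,417.88
TC(574) = (12,700/574)×150 + (574/2)×26 = €10,780.82
Cheaper: Q = 574.  Difference = €1,637.06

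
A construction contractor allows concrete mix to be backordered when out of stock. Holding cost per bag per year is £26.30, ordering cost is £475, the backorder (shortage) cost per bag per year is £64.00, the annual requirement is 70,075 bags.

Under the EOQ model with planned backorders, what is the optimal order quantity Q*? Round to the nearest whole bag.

1,890 bags

Basic EOQ = √(2·70,075·475/26.3) = 1,590.983
Backorder adjustment √((H+b)/b) = √((26.3+64)/64) = 1.1878
Q* = 1,590.983 × 1.1878 ≈ 1,889.82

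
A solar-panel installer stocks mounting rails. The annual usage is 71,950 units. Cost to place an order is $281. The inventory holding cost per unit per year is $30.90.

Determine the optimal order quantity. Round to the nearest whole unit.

1,144 units

Optimal lot size Q* = (2 × 71,950 × $281 / $30.9)^½ ≈ 1,143.94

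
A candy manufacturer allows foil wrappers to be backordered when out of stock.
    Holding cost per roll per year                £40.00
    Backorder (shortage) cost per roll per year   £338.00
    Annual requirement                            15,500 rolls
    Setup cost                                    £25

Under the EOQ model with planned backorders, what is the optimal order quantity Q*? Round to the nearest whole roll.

Q* = √(2DS/H) · √((H + b)/b)
   = √(2 × 15,500 × 25 / 40) · √((40 + 338) / 338)
   = 139.194 × 1.0575 ≈ 147.20

147 rolls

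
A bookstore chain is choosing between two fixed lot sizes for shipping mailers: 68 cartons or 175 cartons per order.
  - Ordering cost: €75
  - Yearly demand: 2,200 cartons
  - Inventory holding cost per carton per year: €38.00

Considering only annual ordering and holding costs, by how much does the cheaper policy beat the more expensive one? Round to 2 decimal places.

For each Q, cost = (D/Q)·S + (Q/2)·H.
TC(68) = (2,200/68)×75 + (68/2)×38 = €3,718.47
TC(175) = (2,200/175)×75 + (175/2)×38 = €4,267.86
Cheaper: Q = 68.  Difference = €549.39

€549.39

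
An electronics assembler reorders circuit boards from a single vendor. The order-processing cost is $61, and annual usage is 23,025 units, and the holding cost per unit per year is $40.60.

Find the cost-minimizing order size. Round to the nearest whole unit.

263 units

2DS/H = 2·23,025·61/40.6 = 69,188.42
EOQ = √69,188.42 ≈ 263.04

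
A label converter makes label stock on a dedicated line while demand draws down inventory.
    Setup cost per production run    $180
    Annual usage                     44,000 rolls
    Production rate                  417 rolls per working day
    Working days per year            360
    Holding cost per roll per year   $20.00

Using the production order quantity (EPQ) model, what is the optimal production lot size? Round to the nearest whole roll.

Daily demand d = 44,000/360 = 122.222; p = 417; 1 − d/p = 0.70690
EPQ = √(2DS / (H(1 − d/p)))
    = √(2 × 44,000 × 180 / (20 × 0.70690)) ≈ 1,058.48

1,058 rolls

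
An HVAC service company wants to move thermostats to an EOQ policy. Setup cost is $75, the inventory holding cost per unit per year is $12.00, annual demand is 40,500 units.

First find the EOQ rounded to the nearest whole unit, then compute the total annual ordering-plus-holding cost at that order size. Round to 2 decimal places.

Optimal lot size Q* = (2 × 40,500 × $75 / $12)^½ ≈ 711.51 → Q = 712 units
Orders/yr = 40,500/712 = 56.882; ordering cost = 56.882 × $75 = $4,266.15
Average inventory = 712/2 = 356; holding cost = 356 × $12 = $4,272.00
Total = $4,266.15 + $4,272.00 = $8,538.15

$8,538.15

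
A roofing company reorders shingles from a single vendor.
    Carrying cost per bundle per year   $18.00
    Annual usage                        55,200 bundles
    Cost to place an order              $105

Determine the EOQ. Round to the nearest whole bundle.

802 bundles

2DS/H = 2·55,200·105/18 = 644,000.00
EOQ = √644,000.00 ≈ 802.50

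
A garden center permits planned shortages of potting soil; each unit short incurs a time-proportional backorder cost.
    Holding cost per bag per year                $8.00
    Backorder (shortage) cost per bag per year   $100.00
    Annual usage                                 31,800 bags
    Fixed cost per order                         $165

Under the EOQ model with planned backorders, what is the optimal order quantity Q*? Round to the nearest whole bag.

1,190 bags

Basic EOQ = √(2·31,800·165/8) = 1,145.317
Backorder adjustment √((H+b)/b) = √((8+100)/100) = 1.0392
Q* = 1,145.317 × 1.0392 ≈ 1,190.25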